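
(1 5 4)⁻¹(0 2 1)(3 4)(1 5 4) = (0 2 5)(1 3)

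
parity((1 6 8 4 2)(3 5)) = odd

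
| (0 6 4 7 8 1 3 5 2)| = 9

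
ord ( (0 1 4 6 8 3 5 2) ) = 8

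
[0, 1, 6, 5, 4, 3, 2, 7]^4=[0, 1, 2, 3, 4, 5, 6, 7]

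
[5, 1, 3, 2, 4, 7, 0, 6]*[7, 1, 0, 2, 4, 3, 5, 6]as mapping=[0→3, 1→1, 2→2, 3→0, 4→4, 5→6, 6→7, 7→5]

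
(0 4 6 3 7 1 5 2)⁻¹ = (0 2 5 1 7 3 6 4)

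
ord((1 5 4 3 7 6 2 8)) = 8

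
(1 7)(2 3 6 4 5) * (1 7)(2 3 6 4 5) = (2 6 5 3 4)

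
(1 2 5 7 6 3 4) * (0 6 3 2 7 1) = (0 6 2 5 1 7 3 4)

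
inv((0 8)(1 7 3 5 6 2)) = (0 8)(1 2 6 5 3 7)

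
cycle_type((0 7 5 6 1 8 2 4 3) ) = 9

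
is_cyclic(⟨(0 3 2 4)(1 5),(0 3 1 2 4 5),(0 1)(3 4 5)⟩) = no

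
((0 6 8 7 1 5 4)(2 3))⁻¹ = (0 4 5 1 7 8 6)(2 3)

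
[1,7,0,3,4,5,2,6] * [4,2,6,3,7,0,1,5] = [2,5,4,3,7,0,6,1]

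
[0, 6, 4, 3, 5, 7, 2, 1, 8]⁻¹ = [0, 7, 6, 3, 2, 4, 1, 5, 8]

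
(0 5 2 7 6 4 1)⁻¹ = (0 1 4 6 7 2 5)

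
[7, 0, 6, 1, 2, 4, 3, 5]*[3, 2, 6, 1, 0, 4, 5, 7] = [7, 3, 5, 2, 6, 0, 1, 4]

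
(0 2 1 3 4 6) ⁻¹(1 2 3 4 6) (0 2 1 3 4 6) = (0 3 1 4 6) 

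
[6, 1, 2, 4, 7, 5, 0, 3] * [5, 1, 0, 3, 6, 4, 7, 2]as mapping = [0→7, 1→1, 2→0, 3→6, 4→2, 5→4, 6→5, 7→3]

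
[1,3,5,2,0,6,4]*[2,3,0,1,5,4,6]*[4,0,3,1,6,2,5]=[1,0,6,4,3,5,2]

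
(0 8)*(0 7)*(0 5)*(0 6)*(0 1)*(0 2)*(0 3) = (0 8 7 5 6 1 2 3)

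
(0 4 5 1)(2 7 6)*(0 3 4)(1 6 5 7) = (1 3 4 7 5 6 2)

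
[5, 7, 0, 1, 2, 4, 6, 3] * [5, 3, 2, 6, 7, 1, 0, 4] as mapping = [0→1, 1→4, 2→5, 3→3, 4→2, 5→7, 6→0, 7→6] 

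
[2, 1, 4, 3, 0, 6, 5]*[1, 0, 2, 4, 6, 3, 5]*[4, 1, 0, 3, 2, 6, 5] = [0, 4, 5, 2, 1, 6, 3] 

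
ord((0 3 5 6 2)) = 5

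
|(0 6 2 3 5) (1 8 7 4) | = 20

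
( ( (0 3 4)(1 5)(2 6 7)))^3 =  (1 5)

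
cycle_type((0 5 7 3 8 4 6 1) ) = 8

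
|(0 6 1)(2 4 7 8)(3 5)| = 12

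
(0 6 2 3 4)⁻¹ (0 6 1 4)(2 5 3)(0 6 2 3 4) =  (0 6 2 1)(3 5 4)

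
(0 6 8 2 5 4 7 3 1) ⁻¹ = (0 1 3 7 4 5 2 8 6) 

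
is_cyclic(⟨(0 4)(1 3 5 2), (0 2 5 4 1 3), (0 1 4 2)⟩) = no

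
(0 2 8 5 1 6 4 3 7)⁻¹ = (0 7 3 4 6 1 5 8 2)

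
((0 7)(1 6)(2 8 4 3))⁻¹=(0 7)(1 6)(2 3 4 8)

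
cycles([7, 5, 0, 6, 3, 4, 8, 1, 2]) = (0 7 1 5 4 3 6 8 2)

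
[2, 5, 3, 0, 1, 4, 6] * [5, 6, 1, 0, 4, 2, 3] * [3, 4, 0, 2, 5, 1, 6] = [4, 0, 3, 1, 6, 5, 2]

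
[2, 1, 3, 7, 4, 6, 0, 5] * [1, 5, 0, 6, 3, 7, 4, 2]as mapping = [0→0, 1→5, 2→6, 3→2, 4→3, 5→4, 6→1, 7→7]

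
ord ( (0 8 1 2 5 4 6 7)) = 8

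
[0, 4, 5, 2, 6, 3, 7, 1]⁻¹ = [0, 7, 3, 5, 1, 2, 4, 6]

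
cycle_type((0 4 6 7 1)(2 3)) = 2.5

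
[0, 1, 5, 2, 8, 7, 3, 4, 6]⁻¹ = [0, 1, 3, 6, 7, 2, 8, 5, 4]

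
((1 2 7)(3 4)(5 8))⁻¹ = (1 7 2)(3 4)(5 8)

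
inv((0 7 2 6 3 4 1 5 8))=(0 8 5 1 4 3 6 2 7)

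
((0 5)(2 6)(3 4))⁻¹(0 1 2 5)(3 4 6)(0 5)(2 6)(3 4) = (0 5 1 6)(2 4 3)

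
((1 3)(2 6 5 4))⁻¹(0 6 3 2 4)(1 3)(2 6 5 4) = (0 5 1 6 2)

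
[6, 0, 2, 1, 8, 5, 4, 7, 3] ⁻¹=[1, 3, 2, 8, 6, 5, 0, 7, 4] 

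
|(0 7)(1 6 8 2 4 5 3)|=14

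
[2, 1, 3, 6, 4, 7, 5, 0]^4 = [5, 1, 7, 0, 4, 3, 2, 6]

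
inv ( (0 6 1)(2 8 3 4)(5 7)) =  (0 1 6)(2 4 3 8)(5 7)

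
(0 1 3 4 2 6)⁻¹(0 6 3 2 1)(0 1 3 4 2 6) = (0 4 6 3 1)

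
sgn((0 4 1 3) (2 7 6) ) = -1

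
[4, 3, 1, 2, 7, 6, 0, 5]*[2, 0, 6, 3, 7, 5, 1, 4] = [7, 3, 0, 6, 4, 1, 2, 5]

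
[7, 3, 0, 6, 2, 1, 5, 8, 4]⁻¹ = [2, 5, 4, 1, 8, 6, 3, 0, 7]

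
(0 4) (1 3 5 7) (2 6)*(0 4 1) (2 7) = (0 1 3 5 2 6 7) 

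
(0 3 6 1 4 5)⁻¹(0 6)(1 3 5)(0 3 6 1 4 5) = (0 4 6)(1 3)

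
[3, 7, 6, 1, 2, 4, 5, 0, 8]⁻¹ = [7, 3, 4, 0, 5, 6, 2, 1, 8]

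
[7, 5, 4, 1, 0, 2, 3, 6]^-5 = [3, 4, 7, 2, 6, 0, 5, 1]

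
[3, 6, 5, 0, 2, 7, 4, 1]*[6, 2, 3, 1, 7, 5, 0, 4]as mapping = [0→1, 1→0, 2→5, 3→6, 4→3, 5→4, 6→7, 7→2]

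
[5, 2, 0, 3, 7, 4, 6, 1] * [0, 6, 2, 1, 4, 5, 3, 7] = [5, 2, 0, 1, 7, 4, 3, 6]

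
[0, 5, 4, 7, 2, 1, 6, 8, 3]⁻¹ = [0, 5, 4, 8, 2, 1, 6, 3, 7]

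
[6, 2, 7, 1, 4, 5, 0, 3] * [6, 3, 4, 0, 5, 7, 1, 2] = [1, 4, 2, 3, 5, 7, 6, 0]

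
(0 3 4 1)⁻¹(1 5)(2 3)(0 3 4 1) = (0 5)(2 4)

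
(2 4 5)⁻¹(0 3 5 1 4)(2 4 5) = (0 3 2 1 5)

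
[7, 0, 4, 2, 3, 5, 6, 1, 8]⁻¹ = [1, 7, 3, 4, 2, 5, 6, 0, 8]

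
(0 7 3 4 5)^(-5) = ()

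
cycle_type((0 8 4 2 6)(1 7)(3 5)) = 2^2.5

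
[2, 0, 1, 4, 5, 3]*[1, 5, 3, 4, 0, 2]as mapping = [0→3, 1→1, 2→5, 3→0, 4→2, 5→4]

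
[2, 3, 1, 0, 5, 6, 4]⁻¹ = [3, 2, 0, 1, 6, 4, 5]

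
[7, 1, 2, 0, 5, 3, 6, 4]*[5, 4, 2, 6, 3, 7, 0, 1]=[1, 4, 2, 5, 7, 6, 0, 3]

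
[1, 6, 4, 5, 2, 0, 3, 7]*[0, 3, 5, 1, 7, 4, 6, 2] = [3, 6, 7, 4, 5, 0, 1, 2] 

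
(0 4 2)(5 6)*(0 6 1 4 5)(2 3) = (0 5 1 4 3 2 6)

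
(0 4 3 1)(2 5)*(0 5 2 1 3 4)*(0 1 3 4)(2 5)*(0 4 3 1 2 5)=(0 2)(1 5)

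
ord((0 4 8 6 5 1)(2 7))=6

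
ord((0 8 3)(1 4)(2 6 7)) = 6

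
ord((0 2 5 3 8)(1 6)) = 10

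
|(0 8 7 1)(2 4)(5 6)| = 4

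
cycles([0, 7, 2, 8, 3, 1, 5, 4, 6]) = (1 7 4 3 8 6 5)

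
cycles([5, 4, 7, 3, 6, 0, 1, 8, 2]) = (0 5) (1 4 6) (2 7 8) 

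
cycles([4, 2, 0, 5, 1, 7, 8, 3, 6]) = (0 4 1 2)(3 5 7)(6 8)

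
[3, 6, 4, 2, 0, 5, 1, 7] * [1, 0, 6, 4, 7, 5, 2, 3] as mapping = [0→4, 1→2, 2→7, 3→6, 4→1, 5→5, 6→0, 7→3] 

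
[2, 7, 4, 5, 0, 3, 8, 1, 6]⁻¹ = [4, 7, 0, 5, 2, 3, 8, 1, 6]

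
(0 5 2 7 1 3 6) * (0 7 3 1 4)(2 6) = (0 5 6 7 4)(2 3)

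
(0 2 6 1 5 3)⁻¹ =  (0 3 5 1 6 2)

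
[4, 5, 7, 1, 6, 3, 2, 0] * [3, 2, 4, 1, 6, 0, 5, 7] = [6, 0, 7, 2, 5, 1, 4, 3] 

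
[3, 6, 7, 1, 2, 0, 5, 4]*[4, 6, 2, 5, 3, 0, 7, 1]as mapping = [0→5, 1→7, 2→1, 3→6, 4→2, 5→4, 6→0, 7→3]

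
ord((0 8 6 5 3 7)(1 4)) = 6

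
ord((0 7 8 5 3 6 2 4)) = 8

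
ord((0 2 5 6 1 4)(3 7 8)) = 6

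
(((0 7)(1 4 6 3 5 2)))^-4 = (1 6 5)(2 4 3)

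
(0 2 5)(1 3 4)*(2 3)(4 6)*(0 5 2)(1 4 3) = (0 1)(3 6)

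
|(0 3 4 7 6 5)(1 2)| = 6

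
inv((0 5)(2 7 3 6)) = (0 5)(2 6 3 7)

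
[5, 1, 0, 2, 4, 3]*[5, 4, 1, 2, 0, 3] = [3, 4, 5, 1, 0, 2]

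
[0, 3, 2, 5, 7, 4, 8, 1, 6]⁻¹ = [0, 7, 2, 1, 5, 3, 8, 4, 6]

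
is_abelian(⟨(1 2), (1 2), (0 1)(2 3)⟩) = no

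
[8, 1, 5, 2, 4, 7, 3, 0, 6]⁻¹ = [7, 1, 3, 6, 4, 2, 8, 5, 0]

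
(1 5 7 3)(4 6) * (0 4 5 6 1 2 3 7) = (0 4 1 6 5)(2 3)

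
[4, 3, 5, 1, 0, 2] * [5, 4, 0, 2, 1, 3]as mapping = [0→1, 1→2, 2→3, 3→4, 4→5, 5→0]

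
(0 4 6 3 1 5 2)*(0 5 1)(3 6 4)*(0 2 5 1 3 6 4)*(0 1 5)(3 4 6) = (0 3 2 5)(1 4)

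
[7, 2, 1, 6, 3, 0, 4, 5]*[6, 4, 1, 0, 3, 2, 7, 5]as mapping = [0→5, 1→1, 2→4, 3→7, 4→0, 5→6, 6→3, 7→2]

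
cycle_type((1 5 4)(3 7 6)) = 3^2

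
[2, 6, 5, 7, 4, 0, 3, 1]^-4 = [5, 1, 0, 3, 4, 2, 6, 7]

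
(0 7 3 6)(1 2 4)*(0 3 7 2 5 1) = (0 2 4)(1 5)(3 6)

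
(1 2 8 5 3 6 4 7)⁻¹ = (1 7 4 6 3 5 8 2)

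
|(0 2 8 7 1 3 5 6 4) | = 9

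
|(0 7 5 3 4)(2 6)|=10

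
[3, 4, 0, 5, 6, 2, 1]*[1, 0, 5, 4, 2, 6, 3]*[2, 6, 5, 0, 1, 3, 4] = [1, 5, 6, 4, 0, 3, 2]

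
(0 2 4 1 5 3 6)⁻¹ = (0 6 3 5 1 4 2)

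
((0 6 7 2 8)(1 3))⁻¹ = (0 8 2 7 6)(1 3)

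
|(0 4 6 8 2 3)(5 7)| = 6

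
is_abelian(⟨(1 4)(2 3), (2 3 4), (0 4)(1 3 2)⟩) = no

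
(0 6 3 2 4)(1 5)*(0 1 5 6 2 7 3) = (0 2 4 1 6)(3 7)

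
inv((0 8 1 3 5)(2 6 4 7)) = (0 5 3 1 8)(2 7 4 6)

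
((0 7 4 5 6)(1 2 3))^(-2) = (0 5 7 6 4)(1 2 3)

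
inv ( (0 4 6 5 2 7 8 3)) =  (0 3 8 7 2 5 6 4)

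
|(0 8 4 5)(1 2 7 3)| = 4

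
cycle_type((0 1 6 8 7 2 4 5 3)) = 9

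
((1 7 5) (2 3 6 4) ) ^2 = (1 5 7) (2 6) (3 4) 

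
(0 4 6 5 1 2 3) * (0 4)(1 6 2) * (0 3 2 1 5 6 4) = (0 3)(1 5 4)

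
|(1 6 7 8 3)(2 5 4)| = 15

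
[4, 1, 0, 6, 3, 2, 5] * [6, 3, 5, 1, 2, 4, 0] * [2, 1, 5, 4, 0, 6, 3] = [5, 4, 3, 2, 1, 6, 0]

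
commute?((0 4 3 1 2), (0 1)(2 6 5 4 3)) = no:(0 4 3 1 2) * (0 1)(2 6 5 4 3) = (0 3)(1 6 5 4 2), (0 1)(2 6 5 4 3) * (0 4 3 1 2) = (0 2 6 5 3)(1 4)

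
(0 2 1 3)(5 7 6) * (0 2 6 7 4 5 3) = (0 6 3 2 1)(4 5)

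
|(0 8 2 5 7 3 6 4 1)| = 9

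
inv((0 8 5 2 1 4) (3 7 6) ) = (0 4 1 2 5 8) (3 6 7) 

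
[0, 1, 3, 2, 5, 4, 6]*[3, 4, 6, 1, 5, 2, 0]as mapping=[0→3, 1→4, 2→1, 3→6, 4→2, 5→5, 6→0]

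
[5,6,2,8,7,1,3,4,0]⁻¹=[8,5,2,6,7,0,1,4,3]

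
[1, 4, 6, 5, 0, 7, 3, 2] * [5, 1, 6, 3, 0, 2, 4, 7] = [1, 0, 4, 2, 5, 7, 3, 6]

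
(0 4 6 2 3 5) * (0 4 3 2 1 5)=(0 3)(1 5 4 6)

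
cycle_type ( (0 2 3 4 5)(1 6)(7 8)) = 2^2.5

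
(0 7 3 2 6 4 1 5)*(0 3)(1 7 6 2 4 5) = (0 6 5 3 4 7)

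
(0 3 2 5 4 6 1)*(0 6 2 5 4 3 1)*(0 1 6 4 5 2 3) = (0 6 1 4 3 2 5)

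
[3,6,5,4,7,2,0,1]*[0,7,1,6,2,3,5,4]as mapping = [0→6,1→5,2→3,3→2,4→4,5→1,6→0,7→7]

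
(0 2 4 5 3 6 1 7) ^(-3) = (0 6 4 7 3 2 1 5) 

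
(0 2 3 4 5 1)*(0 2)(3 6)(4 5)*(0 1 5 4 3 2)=(0 1)(2 6)(3 4)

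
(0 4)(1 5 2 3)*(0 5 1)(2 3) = (0 4 5 3)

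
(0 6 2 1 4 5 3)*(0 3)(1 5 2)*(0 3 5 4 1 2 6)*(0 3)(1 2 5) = (0 3 1 2 4 6 5)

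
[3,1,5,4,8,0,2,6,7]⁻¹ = [5,1,6,0,3,2,7,8,4]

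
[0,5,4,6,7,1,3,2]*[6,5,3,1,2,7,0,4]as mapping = [0→6,1→7,2→2,3→0,4→4,5→5,6→1,7→3]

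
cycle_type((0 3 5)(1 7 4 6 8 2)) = 3.6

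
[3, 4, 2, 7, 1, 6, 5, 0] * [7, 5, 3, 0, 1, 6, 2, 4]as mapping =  [0→0, 1→1, 2→3, 3→4, 4→5, 5→2, 6→6, 7→7]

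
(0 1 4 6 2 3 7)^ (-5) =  (0 4 2 7 1 6 3)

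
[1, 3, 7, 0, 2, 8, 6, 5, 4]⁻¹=[3, 0, 4, 1, 8, 7, 6, 2, 5]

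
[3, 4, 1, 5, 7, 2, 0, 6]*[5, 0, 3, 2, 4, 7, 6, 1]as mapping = [0→2, 1→4, 2→0, 3→7, 4→1, 5→3, 6→5, 7→6]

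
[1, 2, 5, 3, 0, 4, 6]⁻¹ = [4, 0, 1, 3, 5, 2, 6]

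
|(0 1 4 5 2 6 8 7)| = 8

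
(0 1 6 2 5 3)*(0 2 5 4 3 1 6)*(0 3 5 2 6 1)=(0 1 3 6 2 4 5)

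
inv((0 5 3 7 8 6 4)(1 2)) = (0 4 6 8 7 3 5)(1 2)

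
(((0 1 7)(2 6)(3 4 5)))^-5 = (0 1 7)(2 6)(3 4 5)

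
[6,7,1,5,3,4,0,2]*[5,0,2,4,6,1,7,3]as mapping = [0→7,1→3,2→0,3→1,4→4,5→6,6→5,7→2]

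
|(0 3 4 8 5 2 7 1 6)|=9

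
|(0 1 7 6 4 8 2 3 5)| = 9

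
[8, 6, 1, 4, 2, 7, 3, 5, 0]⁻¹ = [8, 2, 4, 6, 3, 7, 1, 5, 0]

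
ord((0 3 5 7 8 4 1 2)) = 8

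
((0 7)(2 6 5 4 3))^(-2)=(2 4 6 3 5)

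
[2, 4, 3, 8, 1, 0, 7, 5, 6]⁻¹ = [5, 4, 0, 2, 1, 7, 8, 6, 3]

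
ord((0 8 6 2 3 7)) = 6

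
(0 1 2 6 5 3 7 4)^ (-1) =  (0 4 7 3 5 6 2 1)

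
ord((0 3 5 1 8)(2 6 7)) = 15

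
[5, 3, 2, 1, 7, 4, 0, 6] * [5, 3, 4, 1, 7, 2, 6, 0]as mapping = [0→2, 1→1, 2→4, 3→3, 4→0, 5→7, 6→5, 7→6]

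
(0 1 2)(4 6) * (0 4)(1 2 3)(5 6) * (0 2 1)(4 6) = (0 1 3)(2 6)(4 5)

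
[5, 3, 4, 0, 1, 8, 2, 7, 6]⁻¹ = [3, 4, 6, 1, 2, 0, 8, 7, 5]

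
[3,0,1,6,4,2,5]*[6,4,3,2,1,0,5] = [2,6,4,5,1,3,0]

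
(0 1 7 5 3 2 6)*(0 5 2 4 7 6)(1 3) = (0 3 4 7 2)(1 6 5)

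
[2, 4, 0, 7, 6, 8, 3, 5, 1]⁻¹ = [2, 8, 0, 6, 1, 7, 4, 3, 5]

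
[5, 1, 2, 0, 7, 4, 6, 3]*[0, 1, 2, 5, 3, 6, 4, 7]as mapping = [0→6, 1→1, 2→2, 3→0, 4→7, 5→3, 6→4, 7→5]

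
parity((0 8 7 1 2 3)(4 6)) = even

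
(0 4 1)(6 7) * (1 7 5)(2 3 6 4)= (0 2 3 6 5 1)(4 7)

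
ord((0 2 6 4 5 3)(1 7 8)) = 6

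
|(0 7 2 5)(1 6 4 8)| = 4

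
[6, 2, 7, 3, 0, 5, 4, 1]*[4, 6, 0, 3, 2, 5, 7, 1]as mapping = [0→7, 1→0, 2→1, 3→3, 4→4, 5→5, 6→2, 7→6]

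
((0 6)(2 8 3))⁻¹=(0 6)(2 3 8)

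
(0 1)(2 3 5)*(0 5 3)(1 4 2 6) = (0 4 2)(1 5 6)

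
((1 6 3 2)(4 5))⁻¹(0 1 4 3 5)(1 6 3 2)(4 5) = (0 6 5 2 4)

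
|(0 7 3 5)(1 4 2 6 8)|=20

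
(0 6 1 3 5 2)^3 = (0 3)(1 2)(5 6)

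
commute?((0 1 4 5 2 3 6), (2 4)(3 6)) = no:(0 1 4 5 2 3 6)*(2 4)(3 6) = (0 1 2 6)(4 5), (2 4)(3 6)*(0 1 4 5 2 3 6) = (0 1 4 3)(2 5)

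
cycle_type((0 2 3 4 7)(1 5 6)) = 3.5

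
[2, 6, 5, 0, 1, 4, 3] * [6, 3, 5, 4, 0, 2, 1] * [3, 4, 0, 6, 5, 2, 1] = [2, 4, 0, 1, 6, 3, 5]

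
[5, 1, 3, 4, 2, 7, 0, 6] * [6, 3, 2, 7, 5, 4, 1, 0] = [4, 3, 7, 5, 2, 0, 6, 1]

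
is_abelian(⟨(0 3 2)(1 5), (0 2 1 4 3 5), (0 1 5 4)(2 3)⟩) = no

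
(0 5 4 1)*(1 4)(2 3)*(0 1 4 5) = (2 3)(4 5)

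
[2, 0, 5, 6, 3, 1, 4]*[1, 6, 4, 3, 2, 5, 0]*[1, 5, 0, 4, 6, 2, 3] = [6, 5, 2, 1, 4, 3, 0]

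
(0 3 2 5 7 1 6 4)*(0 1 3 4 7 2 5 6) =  (0 4 1)(2 6 7 3 5)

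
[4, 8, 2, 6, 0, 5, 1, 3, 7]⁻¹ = [4, 6, 2, 7, 0, 5, 3, 8, 1]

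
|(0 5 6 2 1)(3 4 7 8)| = 20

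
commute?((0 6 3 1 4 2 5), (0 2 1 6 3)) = no:(0 6 3 1 4 2 5)*(0 2 1 6 3) = (0 3 6)(1 4)(2 5), (0 2 1 6 3)*(0 6 3 1 4 2 5) = (0 5)(1 3 6)(2 4)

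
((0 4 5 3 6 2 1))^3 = (0 3 1 5 2 4 6)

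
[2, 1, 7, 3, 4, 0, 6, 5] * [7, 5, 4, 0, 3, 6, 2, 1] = [4, 5, 1, 0, 3, 7, 2, 6]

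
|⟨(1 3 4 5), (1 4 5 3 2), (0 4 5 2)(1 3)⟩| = 720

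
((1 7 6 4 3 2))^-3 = (1 4)(2 6)(3 7)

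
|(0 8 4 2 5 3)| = 6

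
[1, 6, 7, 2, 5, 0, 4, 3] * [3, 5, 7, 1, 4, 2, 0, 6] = [5, 0, 6, 7, 2, 3, 4, 1]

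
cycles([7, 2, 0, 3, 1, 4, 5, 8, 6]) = (0 7 8 6 5 4 1 2)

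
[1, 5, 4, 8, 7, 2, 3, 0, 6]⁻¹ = [7, 0, 5, 6, 2, 1, 8, 4, 3]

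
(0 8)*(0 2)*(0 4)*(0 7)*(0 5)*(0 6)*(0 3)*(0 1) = (0 8 2 4 7 5 6 3 1)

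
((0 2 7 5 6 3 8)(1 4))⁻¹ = (0 8 3 6 5 7 2)(1 4)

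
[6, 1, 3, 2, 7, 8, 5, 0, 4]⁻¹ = [7, 1, 3, 2, 8, 6, 0, 4, 5]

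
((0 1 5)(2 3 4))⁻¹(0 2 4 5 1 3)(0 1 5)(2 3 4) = (0 5 4 1 3 2)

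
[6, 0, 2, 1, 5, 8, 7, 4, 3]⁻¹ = [1, 3, 2, 8, 7, 4, 0, 6, 5]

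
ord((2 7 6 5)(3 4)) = 4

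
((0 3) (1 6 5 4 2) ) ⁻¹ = (0 3) (1 2 4 5 6) 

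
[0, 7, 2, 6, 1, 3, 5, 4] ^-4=[0, 4, 2, 5, 7, 6, 3, 1] 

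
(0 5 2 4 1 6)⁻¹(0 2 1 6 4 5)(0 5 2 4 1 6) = (0 1 2 5 4 6)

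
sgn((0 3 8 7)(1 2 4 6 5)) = -1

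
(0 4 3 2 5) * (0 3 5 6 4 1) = (0 1)(2 6 4 5 3)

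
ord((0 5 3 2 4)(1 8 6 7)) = 20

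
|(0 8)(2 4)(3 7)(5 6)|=2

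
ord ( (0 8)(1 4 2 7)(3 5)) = 4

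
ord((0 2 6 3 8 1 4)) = 7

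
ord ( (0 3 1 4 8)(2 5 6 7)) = 20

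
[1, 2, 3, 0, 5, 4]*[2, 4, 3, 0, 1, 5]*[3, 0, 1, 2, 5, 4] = [5, 2, 3, 1, 4, 0]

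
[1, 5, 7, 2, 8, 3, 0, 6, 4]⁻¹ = [6, 0, 3, 5, 8, 1, 7, 2, 4]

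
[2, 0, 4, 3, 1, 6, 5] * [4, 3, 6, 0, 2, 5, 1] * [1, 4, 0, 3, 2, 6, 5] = [5, 2, 0, 1, 3, 4, 6]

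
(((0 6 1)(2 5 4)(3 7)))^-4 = (0 1 6)(2 4 5)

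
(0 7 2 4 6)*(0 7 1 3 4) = (0 1 3 4 6 7 2)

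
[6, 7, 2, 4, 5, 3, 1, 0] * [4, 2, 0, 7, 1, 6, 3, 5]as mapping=[0→3, 1→5, 2→0, 3→1, 4→6, 5→7, 6→2, 7→4]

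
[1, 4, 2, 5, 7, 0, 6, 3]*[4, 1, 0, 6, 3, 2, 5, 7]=[1, 3, 0, 2, 7, 4, 5, 6]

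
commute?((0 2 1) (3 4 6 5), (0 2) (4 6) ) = no:(0 2 1) (3 4 6 5)*(0 2) (4 6) = (1 2) (3 6 5), (0 2) (4 6)*(0 2 1) (3 4 6 5) = (0 1) (3 4 5) 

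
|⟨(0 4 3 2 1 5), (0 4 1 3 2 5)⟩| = 720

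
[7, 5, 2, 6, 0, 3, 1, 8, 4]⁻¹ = [4, 6, 2, 5, 8, 1, 3, 0, 7]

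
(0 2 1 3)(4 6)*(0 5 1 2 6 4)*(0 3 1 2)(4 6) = (0 4 6 3 5 2)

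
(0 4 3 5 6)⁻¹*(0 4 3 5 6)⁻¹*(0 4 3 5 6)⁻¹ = (0 3 6 4 5)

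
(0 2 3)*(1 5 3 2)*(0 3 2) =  (0 1 5 2)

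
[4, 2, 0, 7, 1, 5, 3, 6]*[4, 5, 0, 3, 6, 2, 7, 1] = [6, 0, 4, 1, 5, 2, 3, 7] 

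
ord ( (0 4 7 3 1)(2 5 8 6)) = 20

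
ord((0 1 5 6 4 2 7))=7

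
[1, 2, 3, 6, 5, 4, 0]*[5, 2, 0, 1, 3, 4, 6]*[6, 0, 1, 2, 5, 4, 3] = [1, 6, 0, 3, 5, 2, 4]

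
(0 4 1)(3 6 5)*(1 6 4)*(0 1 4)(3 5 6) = (0 4 3)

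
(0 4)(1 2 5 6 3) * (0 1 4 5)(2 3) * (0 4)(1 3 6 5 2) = (0 2 4 3)(1 6)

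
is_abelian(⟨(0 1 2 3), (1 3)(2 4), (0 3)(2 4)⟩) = no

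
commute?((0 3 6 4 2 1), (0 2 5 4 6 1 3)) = no:(0 3 6 4 2 1)*(0 2 5 4 6 1 3) = (1 2 3)(4 5), (0 2 5 4 6 1 3)*(0 3 6 4 2 1) = (0 1 6)(2 5)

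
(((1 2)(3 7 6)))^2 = (3 6 7)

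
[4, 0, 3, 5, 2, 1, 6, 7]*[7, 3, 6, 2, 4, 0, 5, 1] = [4, 7, 2, 0, 6, 3, 5, 1] 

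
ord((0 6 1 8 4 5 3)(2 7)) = 14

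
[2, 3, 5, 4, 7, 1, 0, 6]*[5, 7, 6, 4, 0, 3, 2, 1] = [6, 4, 3, 0, 1, 7, 5, 2]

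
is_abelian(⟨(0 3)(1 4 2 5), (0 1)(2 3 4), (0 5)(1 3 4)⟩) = no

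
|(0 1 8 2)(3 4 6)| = 12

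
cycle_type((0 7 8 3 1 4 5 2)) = 8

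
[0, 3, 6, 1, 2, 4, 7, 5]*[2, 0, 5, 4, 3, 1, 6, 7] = [2, 4, 6, 0, 5, 3, 7, 1]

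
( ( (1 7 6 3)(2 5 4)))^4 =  (2 5 4)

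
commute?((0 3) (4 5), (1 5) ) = no:(0 3) (4 5)*(1 5) = (0 3) (1 5 4), (1 5)*(0 3) (4 5) = (0 3) (1 4 5) 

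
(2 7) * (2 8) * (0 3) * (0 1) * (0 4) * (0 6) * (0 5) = (0 3 1 4 6 5)(2 7 8)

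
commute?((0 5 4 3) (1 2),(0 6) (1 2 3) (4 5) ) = no:(0 5 4 3) (1 2)*(0 6) (1 2 3) (4 5) = (0 4 1 3 6),(0 6) (1 2 3) (4 5)*(0 5 4 3) (1 2) = (0 6 5 3 2) 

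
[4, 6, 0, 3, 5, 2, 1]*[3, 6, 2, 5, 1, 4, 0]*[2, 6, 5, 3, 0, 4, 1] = [6, 2, 3, 4, 0, 5, 1]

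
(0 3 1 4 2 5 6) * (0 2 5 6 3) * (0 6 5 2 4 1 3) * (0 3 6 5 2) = (0 5 3 6 4)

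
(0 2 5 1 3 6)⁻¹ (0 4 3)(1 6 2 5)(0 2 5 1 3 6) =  (0 5 1 3)(2 4 6)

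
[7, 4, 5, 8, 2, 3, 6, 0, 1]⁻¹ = [7, 8, 4, 5, 1, 2, 6, 0, 3]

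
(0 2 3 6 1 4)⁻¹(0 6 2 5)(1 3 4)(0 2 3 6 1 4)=(0 4 6)(1 3 5 2)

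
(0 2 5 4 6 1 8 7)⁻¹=(0 7 8 1 6 4 5 2)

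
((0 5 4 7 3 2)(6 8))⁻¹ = (0 2 3 7 4 5)(6 8)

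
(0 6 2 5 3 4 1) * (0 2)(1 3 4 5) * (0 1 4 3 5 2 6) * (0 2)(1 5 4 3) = (0 2 3)(1 6 5)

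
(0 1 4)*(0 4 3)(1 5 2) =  (0 5 2 1 3)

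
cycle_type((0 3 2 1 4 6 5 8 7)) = 9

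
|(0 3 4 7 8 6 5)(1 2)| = 14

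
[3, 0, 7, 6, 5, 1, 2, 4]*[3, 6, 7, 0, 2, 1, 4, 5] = [0, 3, 5, 4, 1, 6, 7, 2]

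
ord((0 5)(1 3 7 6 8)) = 10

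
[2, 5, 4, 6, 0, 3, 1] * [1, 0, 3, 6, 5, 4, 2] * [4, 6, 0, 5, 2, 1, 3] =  [5, 2, 1, 0, 6, 3, 4]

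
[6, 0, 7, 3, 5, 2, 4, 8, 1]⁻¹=[1, 8, 5, 3, 6, 4, 0, 2, 7]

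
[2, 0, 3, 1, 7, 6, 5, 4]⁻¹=[1, 3, 0, 2, 7, 6, 5, 4]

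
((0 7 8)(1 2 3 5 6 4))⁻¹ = (0 8 7)(1 4 6 5 3 2)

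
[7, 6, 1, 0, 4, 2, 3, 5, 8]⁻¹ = [3, 2, 5, 6, 4, 7, 1, 0, 8]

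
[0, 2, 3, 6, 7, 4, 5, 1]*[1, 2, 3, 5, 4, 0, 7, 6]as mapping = [0→1, 1→3, 2→5, 3→7, 4→6, 5→4, 6→0, 7→2]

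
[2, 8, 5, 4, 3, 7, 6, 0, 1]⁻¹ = [7, 8, 0, 4, 3, 2, 6, 5, 1]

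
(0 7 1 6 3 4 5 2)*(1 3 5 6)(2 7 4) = (0 4 6 5 7 3 2)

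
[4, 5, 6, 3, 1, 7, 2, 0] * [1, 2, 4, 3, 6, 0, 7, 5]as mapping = [0→6, 1→0, 2→7, 3→3, 4→2, 5→5, 6→4, 7→1]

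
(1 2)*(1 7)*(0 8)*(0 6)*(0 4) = (0 8 6 4)(1 2 7)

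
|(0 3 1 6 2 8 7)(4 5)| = 14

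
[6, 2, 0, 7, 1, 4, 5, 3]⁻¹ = [2, 4, 1, 7, 5, 6, 0, 3]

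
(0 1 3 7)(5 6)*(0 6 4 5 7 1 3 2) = (0 3 1 2)(4 5)(6 7)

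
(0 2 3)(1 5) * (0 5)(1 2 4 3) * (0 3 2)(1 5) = (0 4 2 5)(1 3)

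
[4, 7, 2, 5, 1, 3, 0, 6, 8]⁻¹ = [6, 4, 2, 5, 0, 3, 7, 1, 8]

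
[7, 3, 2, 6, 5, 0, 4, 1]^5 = [4, 0, 2, 7, 3, 6, 1, 5]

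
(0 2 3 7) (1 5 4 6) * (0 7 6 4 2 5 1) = (0 5 2 3 6) 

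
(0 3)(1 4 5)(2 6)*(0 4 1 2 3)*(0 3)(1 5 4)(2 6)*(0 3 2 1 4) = (0 2 1 5 6 3 4)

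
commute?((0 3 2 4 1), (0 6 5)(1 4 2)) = no:(0 3 2 4 1) * (0 6 5)(1 4 2) = (0 3 1 6 5), (0 6 5)(1 4 2) * (0 3 2 4 1) = (0 6 5 3 2)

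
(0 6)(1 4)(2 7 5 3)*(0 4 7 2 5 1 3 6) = (1 7)(3 5 6 4)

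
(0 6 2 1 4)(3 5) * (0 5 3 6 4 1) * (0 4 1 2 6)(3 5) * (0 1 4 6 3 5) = (0 4 5 1 2 6 3)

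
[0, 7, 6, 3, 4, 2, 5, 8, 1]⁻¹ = [0, 8, 5, 3, 4, 6, 2, 1, 7]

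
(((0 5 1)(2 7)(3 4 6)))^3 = (2 7)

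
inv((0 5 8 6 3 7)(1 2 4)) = (0 7 3 6 8 5)(1 4 2)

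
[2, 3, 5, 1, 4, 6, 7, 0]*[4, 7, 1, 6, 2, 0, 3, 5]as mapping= [0→1, 1→6, 2→0, 3→7, 4→2, 5→3, 6→5, 7→4]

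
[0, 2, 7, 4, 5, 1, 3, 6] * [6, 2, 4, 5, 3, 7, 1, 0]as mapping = [0→6, 1→4, 2→0, 3→3, 4→7, 5→2, 6→5, 7→1]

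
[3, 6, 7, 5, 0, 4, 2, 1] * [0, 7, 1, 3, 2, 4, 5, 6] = [3, 5, 6, 4, 0, 2, 1, 7]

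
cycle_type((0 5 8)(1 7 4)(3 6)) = 2.3^2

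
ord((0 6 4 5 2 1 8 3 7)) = 9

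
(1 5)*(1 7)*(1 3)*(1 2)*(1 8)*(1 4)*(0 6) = (0 6)(1 5 7 3 2 8 4)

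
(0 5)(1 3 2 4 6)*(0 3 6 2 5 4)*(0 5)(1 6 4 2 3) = (0 2 5 1 4 3)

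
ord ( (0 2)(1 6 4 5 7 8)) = 6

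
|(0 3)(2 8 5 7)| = 4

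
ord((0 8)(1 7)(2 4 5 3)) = 4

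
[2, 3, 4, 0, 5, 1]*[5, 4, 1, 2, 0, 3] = [1, 2, 0, 5, 3, 4]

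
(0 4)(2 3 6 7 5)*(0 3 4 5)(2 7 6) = (0 5 7)(2 4 3)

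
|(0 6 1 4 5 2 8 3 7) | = 9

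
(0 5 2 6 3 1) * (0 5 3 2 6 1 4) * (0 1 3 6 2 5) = (0 6 5 2 3 4 1)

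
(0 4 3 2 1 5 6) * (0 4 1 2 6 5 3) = (0 1 3 6 4)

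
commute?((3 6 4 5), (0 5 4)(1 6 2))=no:(3 6 4 5)*(0 5 4)(1 6 2)=(0 5 3 2 1 6), (0 5 4)(1 6 2)*(3 6 4 5)=(0 3 6 2 1 4)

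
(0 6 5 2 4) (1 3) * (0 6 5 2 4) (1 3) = (0 5 4 6 2) 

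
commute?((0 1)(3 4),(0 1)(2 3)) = no:(0 1)(3 4)*(0 1)(2 3) = (2 3 4),(0 1)(2 3)*(0 1)(3 4) = (2 4 3)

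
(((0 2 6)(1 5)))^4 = (0 2 6)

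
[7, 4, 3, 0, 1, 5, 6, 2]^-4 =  [0, 1, 2, 3, 4, 5, 6, 7]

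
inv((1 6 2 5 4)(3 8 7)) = (1 4 5 2 6)(3 7 8)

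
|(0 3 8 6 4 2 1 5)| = 8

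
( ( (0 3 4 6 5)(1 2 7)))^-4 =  (0 3 4 6 5)(1 7 2)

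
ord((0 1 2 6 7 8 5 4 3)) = 9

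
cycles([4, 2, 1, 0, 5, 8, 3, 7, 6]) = (0 4 5 8 6 3)(1 2)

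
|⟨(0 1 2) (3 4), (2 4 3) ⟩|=120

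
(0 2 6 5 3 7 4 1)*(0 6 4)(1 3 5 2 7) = (0 7)(1 6 2 4 3)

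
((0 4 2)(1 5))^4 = (0 4 2)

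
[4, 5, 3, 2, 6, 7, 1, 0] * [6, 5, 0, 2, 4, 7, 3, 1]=[4, 7, 2, 0, 3, 1, 5, 6]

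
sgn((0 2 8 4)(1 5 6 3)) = 1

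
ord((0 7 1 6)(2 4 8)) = 12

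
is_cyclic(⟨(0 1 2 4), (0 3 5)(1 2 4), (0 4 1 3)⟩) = no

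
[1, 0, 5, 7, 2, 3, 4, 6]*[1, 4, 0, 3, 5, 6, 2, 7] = [4, 1, 6, 7, 0, 3, 5, 2]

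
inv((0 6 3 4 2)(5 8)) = (0 2 4 3 6)(5 8)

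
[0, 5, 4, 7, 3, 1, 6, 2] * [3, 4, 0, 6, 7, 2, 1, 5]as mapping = [0→3, 1→2, 2→7, 3→5, 4→6, 5→4, 6→1, 7→0]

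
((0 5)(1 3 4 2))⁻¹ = (0 5)(1 2 4 3)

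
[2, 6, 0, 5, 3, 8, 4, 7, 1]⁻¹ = [2, 8, 0, 4, 6, 3, 1, 7, 5]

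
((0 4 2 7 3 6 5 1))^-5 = (0 7 5 4 3 1 2 6)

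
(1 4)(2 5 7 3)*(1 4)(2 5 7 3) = (2 7)(3 5)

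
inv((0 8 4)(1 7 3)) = (0 4 8)(1 3 7)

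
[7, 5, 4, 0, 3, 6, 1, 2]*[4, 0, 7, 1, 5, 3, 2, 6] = [6, 3, 5, 4, 1, 2, 0, 7]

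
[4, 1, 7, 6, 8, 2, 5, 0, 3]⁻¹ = [7, 1, 5, 8, 0, 6, 3, 2, 4]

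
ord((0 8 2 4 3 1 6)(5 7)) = 14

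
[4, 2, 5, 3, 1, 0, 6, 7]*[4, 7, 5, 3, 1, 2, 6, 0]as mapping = [0→1, 1→5, 2→2, 3→3, 4→7, 5→4, 6→6, 7→0]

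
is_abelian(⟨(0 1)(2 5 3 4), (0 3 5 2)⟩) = no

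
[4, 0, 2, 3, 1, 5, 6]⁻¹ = [1, 4, 2, 3, 0, 5, 6]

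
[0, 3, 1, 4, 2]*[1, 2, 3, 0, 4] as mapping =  [0→1, 1→0, 2→2, 3→4, 4→3] 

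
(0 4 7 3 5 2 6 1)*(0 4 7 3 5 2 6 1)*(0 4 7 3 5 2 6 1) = (0 3 6 4 5 1 7 2)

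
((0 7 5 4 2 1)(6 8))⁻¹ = (0 1 2 4 5 7)(6 8)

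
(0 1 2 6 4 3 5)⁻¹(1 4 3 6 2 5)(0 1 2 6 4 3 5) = (0 2 3 5 4 6)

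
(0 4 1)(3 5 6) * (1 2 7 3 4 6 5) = (0 6 4 2 7 3 1)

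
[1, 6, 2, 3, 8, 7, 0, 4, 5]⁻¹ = [6, 0, 2, 3, 7, 8, 1, 5, 4]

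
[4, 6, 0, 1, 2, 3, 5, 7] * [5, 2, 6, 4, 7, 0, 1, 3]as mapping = [0→7, 1→1, 2→5, 3→2, 4→6, 5→4, 6→0, 7→3]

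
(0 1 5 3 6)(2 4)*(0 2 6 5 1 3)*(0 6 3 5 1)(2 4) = (0 5 6 4 3 1)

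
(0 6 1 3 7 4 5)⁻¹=(0 5 4 7 3 1 6)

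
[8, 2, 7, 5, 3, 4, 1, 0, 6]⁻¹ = [7, 6, 1, 4, 5, 3, 8, 2, 0]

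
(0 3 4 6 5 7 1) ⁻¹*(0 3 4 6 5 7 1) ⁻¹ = (0 7 6 3 1 5 4) 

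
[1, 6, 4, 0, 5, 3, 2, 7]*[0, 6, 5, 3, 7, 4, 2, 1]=[6, 2, 7, 0, 4, 3, 5, 1]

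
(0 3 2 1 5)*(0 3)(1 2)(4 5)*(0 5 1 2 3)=(0 5)(1 4)(2 3)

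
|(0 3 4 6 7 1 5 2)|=8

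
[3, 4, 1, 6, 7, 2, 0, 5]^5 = [6, 1, 2, 0, 4, 5, 3, 7]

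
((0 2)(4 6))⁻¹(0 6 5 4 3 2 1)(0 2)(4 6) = (0 1 2 4 5 6 3)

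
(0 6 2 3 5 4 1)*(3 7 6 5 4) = (0 5 3 4 1)(2 7 6)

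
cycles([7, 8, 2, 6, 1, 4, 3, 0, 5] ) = (0 7)(1 8 5 4)(3 6)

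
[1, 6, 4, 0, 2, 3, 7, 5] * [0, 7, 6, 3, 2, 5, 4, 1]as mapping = [0→7, 1→4, 2→2, 3→0, 4→6, 5→3, 6→1, 7→5]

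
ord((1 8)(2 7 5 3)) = 4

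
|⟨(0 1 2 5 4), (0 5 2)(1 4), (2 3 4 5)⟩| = 720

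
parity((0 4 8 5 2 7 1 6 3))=even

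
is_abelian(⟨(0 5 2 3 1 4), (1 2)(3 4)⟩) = no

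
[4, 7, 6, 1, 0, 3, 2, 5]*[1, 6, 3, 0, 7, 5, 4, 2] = [7, 2, 4, 6, 1, 0, 3, 5]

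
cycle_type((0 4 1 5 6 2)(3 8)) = 2.6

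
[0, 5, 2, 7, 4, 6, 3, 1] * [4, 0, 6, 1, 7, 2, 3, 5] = [4, 2, 6, 5, 7, 3, 1, 0]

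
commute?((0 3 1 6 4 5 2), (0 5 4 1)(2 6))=no:(0 3 1 6 4 5 2) * (0 5 4 1)(2 6)=(0 3)(1 2 5 6), (0 5 4 1)(2 6) * (0 3 1 6 4 5 2)=(0 2 4 6)(1 3)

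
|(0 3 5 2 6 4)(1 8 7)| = 6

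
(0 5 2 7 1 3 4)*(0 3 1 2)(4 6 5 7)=(0 7 2 4 3 6 5)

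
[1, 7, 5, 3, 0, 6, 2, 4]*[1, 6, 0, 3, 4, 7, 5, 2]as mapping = [0→6, 1→2, 2→7, 3→3, 4→1, 5→5, 6→0, 7→4]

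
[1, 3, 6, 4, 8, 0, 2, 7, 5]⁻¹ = [5, 0, 6, 1, 3, 8, 2, 7, 4]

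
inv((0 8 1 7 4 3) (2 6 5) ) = (0 3 4 7 1 8) (2 5 6) 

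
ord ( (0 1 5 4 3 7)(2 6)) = 6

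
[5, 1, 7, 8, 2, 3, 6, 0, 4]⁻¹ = [7, 1, 4, 5, 8, 0, 6, 2, 3]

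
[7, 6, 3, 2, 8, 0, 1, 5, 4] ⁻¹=[5, 6, 3, 2, 8, 7, 1, 0, 4] 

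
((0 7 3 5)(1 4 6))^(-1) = (0 5 3 7)(1 6 4)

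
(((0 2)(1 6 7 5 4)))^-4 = (1 6 7 5 4)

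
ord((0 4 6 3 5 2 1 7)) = 8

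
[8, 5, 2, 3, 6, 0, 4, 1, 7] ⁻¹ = [5, 7, 2, 3, 6, 1, 4, 8, 0] 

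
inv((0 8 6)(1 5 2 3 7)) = (0 6 8)(1 7 3 2 5)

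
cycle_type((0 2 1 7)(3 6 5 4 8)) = 4.5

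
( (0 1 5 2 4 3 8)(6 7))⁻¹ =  (0 8 3 4 2 5 1)(6 7)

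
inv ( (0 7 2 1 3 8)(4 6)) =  (0 8 3 1 2 7)(4 6)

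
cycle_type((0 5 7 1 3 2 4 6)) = 8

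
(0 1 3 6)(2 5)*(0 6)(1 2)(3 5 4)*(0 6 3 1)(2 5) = (0 5)(1 2 4)(3 6)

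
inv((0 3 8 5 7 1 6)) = (0 6 1 7 5 8 3)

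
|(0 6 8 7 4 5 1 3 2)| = 9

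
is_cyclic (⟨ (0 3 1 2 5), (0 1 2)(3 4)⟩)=no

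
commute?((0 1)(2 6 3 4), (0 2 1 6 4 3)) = no:(0 1)(2 6 3 4)*(0 2 1 6 4 3) = (0 6)(1 2 4), (0 2 1 6 4 3)*(0 1)(2 6 3 4) = (0 6 2)(1 3)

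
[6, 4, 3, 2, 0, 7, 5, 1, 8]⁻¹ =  [4, 7, 3, 2, 1, 6, 0, 5, 8]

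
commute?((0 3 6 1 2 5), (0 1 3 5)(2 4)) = no:(0 3 6 1 2 5)*(0 1 3 5)(2 4) = (0 5 1 4 2)(3 6), (0 1 3 5)(2 4)*(0 3 6 1 2 5) = (0 2 4 5 3)(1 6)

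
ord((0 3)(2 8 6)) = 6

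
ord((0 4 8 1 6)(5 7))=10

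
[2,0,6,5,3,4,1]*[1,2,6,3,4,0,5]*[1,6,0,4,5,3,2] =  [2,6,3,1,4,5,0]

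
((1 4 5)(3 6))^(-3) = (3 6)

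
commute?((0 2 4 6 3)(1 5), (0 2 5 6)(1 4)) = no:(0 2 4 6 3)(1 5) * (0 2 5 6)(1 4) = (0 5 4)(1 6 3 2), (0 2 5 6)(1 4) * (0 2 4 6 3)(1 5) = (0 4 5 3)(1 6 2)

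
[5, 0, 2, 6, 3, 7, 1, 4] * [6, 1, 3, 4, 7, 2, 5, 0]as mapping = [0→2, 1→6, 2→3, 3→5, 4→4, 5→0, 6→1, 7→7]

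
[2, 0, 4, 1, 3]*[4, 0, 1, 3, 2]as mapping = [0→1, 1→4, 2→2, 3→0, 4→3]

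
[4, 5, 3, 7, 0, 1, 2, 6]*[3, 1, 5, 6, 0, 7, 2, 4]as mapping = [0→0, 1→7, 2→6, 3→4, 4→3, 5→1, 6→5, 7→2]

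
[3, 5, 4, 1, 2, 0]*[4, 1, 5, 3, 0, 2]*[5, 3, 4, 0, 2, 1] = [0, 4, 5, 3, 1, 2]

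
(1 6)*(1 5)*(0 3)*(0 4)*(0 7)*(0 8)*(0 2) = (0 3 4 7 8 2)(1 6 5)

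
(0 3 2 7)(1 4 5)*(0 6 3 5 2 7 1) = (0 5)(1 4 2)(3 7 6)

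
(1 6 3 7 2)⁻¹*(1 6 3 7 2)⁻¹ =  (1 7 6 2 3)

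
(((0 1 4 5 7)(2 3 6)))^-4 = (0 1 4 5 7)(2 6 3)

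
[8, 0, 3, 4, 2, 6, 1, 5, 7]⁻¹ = [1, 6, 4, 2, 3, 7, 5, 8, 0]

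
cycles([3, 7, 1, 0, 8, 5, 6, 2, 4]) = (0 3)(1 7 2)(4 8)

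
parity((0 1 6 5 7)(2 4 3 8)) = odd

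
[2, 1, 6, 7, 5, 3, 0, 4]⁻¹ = [6, 1, 0, 5, 7, 4, 2, 3]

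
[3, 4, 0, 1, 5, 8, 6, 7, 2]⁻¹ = [2, 3, 8, 0, 1, 4, 6, 7, 5]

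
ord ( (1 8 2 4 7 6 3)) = 7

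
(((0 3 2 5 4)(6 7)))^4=(0 4 5 2 3)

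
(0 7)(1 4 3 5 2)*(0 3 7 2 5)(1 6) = (0 2 6 1 4 7 3)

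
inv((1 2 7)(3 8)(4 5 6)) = (1 7 2)(3 8)(4 6 5)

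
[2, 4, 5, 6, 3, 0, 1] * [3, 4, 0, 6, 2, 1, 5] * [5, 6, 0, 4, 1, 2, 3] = [5, 0, 6, 2, 3, 4, 1]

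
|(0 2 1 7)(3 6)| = 4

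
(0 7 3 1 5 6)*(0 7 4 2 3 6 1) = (0 4 2 3)(1 5)(6 7)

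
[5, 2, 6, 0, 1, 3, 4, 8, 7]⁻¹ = [3, 4, 1, 5, 6, 0, 2, 8, 7]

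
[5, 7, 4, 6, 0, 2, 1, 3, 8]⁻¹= [4, 6, 5, 7, 2, 0, 3, 1, 8]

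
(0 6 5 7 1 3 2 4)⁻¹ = (0 4 2 3 1 7 5 6)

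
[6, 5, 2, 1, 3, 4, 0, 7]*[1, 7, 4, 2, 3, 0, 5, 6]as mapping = [0→5, 1→0, 2→4, 3→7, 4→2, 5→3, 6→1, 7→6]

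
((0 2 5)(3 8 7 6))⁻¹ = (0 5 2)(3 6 7 8)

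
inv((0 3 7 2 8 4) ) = (0 4 8 2 7 3) 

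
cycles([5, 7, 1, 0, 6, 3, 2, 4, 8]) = (0 5 3)(1 7 4 6 2)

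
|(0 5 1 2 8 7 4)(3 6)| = 14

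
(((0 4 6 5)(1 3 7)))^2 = (0 6)(1 7 3)(4 5)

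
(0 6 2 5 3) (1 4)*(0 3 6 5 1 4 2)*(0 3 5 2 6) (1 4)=(0 2 4 1 6 3 5) 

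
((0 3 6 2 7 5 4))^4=(0 7 3 5 6 4 2)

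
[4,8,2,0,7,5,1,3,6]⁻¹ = [3,6,2,7,0,5,8,4,1]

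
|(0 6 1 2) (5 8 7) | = 12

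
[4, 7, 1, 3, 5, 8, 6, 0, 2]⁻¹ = [7, 2, 8, 3, 0, 4, 6, 1, 5]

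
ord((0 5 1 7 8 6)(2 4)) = 6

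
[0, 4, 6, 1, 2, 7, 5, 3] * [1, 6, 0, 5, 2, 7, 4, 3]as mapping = [0→1, 1→2, 2→4, 3→6, 4→0, 5→3, 6→7, 7→5]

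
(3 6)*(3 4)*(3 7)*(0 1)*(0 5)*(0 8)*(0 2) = (0 1 5 8 2)(3 6 4 7)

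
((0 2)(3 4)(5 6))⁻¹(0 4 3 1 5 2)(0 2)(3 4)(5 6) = (0 2 3 4 1 6)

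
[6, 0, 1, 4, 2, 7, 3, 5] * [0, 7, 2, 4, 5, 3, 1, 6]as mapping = [0→1, 1→0, 2→7, 3→5, 4→2, 5→6, 6→4, 7→3]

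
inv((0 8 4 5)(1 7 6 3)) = (0 5 4 8)(1 3 6 7)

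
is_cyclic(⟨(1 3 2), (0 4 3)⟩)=no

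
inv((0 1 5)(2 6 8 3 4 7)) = (0 5 1)(2 7 4 3 8 6)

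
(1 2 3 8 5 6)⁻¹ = (1 6 5 8 3 2)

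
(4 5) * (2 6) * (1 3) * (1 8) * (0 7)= (0 7)(1 3 8)(2 6)(4 5)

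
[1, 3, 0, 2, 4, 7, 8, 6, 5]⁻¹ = [2, 0, 3, 1, 4, 8, 7, 5, 6]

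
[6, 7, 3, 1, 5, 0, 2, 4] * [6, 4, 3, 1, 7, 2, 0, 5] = [0, 5, 1, 4, 2, 6, 3, 7]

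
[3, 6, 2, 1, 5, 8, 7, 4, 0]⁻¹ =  [8, 3, 2, 0, 7, 4, 1, 6, 5]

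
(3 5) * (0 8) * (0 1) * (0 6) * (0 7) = (0 8 1 6 7)(3 5)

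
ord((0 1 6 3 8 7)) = 6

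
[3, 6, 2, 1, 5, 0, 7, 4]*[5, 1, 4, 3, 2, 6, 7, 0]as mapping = [0→3, 1→7, 2→4, 3→1, 4→6, 5→5, 6→0, 7→2]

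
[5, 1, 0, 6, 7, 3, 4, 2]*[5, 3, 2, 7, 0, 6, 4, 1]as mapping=[0→6, 1→3, 2→5, 3→4, 4→1, 5→7, 6→0, 7→2]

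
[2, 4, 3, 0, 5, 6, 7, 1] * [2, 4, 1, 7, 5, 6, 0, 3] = [1, 5, 7, 2, 6, 0, 3, 4]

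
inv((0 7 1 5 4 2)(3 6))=(0 2 4 5 1 7)(3 6)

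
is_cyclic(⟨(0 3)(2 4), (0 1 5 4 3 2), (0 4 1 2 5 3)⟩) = no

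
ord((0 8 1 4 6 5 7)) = 7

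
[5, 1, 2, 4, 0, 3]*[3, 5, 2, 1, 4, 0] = [0, 5, 2, 4, 3, 1]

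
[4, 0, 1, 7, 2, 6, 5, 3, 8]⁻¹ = [1, 2, 4, 7, 0, 6, 5, 3, 8]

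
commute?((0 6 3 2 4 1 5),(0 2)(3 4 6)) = no:(0 6 3 2 4 1 5) * (0 2)(3 4 6) = (0 3)(1 5 2 6 4),(0 2)(3 4 6) * (0 6 3 2 4 1 5) = (0 4 3 1 5)(2 6)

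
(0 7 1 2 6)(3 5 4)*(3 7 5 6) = (0 5 4 7 1 2 3 6)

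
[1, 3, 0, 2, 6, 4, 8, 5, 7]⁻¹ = [2, 0, 3, 1, 5, 7, 4, 8, 6]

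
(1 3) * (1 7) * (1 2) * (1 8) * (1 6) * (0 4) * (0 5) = (0 4 5)(1 3 7 2 8 6)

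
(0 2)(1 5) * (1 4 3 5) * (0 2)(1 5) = (1 5 4 3)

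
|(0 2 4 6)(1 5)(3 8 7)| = 12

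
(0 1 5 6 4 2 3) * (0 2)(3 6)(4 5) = (0 1 4)(2 6 5 3)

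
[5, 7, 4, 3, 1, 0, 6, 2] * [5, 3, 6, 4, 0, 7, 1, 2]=[7, 2, 0, 4, 3, 5, 1, 6]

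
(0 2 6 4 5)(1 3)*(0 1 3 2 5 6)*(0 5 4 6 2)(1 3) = (0 4 2 5 3 1)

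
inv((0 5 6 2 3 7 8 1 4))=(0 4 1 8 7 3 2 6 5)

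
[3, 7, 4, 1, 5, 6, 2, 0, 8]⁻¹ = [7, 3, 6, 0, 2, 4, 5, 1, 8]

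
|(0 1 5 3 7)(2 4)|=10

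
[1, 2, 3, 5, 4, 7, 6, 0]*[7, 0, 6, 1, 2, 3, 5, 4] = [0, 6, 1, 3, 2, 4, 5, 7]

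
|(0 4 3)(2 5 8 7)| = 12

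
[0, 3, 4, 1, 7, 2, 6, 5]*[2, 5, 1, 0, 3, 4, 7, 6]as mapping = [0→2, 1→0, 2→3, 3→5, 4→6, 5→1, 6→7, 7→4]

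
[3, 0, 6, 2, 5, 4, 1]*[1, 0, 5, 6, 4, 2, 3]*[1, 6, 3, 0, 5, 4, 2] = [2, 6, 0, 4, 3, 5, 1]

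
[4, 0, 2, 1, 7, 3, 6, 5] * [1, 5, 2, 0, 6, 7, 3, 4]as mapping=[0→6, 1→1, 2→2, 3→5, 4→4, 5→0, 6→3, 7→7]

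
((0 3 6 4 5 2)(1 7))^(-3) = (0 4)(1 7)(2 6)(3 5)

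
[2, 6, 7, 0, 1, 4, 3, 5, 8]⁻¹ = [3, 4, 0, 6, 5, 7, 1, 2, 8]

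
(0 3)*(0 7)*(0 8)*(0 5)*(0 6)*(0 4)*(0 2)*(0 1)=(0 3 7 8 5 6 4 2 1)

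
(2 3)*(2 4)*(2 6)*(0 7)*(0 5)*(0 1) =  (0 7 5 1)(2 3 4 6)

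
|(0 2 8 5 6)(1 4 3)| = 15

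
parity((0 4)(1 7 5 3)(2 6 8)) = even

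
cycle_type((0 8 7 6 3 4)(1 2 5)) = 3.6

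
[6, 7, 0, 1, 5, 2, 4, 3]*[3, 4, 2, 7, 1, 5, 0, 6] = [0, 6, 3, 4, 5, 2, 1, 7]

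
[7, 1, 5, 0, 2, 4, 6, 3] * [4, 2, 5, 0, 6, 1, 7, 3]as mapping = [0→3, 1→2, 2→1, 3→4, 4→5, 5→6, 6→7, 7→0]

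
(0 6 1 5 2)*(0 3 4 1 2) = (0 6 2 3 4 1 5)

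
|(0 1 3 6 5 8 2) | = 7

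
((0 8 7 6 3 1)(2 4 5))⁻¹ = (0 1 3 6 7 8)(2 5 4)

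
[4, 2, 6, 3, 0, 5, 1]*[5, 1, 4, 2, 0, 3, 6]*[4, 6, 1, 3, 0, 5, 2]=[4, 0, 2, 1, 5, 3, 6]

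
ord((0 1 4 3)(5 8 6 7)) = 4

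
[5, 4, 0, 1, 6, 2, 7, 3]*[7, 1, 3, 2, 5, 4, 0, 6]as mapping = [0→4, 1→5, 2→7, 3→1, 4→0, 5→3, 6→6, 7→2]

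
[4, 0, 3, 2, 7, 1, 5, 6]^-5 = [4, 0, 3, 2, 7, 1, 5, 6]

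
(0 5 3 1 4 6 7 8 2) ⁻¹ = (0 2 8 7 6 4 1 3 5) 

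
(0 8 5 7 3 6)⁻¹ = (0 6 3 7 5 8)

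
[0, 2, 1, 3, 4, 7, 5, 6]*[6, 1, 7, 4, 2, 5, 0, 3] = [6, 7, 1, 4, 2, 3, 5, 0]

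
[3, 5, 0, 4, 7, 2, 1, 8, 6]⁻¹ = [2, 6, 5, 0, 3, 1, 8, 4, 7]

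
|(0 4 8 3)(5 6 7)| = 12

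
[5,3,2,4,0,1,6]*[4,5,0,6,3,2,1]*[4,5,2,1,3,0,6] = [2,6,4,1,3,0,5]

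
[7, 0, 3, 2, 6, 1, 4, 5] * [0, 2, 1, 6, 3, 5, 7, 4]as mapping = [0→4, 1→0, 2→6, 3→1, 4→7, 5→2, 6→3, 7→5]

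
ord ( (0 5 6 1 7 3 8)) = 7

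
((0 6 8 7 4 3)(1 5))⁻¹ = (0 3 4 7 8 6)(1 5)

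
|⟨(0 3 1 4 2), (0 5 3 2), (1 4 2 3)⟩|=720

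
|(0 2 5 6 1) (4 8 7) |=15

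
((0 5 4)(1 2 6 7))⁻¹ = (0 4 5)(1 7 6 2)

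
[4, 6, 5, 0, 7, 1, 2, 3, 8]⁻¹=[3, 5, 6, 7, 0, 2, 1, 4, 8]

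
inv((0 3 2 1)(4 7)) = (0 1 2 3)(4 7)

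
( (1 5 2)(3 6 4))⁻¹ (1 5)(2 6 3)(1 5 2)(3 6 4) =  (1 4 6)(2 5)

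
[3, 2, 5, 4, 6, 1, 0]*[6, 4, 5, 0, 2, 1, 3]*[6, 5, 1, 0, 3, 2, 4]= [6, 2, 5, 1, 0, 3, 4]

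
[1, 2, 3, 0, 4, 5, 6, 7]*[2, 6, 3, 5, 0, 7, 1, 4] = [6, 3, 5, 2, 0, 7, 1, 4]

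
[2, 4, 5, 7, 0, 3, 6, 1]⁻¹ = [4, 7, 0, 5, 1, 2, 6, 3]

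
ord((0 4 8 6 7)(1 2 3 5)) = 20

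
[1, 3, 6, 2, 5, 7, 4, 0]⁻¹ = [7, 0, 3, 1, 6, 4, 2, 5]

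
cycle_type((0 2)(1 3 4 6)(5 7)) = 2^2.4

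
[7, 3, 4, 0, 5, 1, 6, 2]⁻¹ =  [3, 5, 7, 1, 2, 4, 6, 0]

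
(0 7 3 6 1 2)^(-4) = (0 3 1)(2 7 6)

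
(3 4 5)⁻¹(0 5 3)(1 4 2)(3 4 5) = (0 3 4)(1 5 2)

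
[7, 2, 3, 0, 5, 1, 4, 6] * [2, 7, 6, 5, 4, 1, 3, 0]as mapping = [0→0, 1→6, 2→5, 3→2, 4→1, 5→7, 6→4, 7→3]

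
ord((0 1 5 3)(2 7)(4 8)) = 4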